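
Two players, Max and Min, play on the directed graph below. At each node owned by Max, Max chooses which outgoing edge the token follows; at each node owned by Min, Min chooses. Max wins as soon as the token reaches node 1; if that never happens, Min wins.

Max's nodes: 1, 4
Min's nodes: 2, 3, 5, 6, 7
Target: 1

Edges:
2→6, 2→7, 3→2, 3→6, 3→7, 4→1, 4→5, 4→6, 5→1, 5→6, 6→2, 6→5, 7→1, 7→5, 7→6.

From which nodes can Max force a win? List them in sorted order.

A0 = {1}
A1: add {4} — 4 (Max) has 4→1.
A2 = A1; e.g. 2 (Min) can still go to 6. Fixed point.
Max's winning region = {1, 4}.

1, 4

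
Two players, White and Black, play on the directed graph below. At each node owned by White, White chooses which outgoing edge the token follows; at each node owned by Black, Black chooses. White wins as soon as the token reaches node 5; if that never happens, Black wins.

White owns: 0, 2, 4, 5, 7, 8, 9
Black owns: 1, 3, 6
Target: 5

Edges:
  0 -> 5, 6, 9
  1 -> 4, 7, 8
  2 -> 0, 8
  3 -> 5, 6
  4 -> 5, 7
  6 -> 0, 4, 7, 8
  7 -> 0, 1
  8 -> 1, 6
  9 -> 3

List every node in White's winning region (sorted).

A0 = {5}
A1: add {0, 4} — 0 (White) has 0→5; 4 (White) has 4→5.
A2: add {2, 7} — 2 (White) has 2→0; 7 (White) has 7→0.
A3 = A2; e.g. 1 (Black) can still go to 8. Fixed point.
White's winning region = {0, 2, 4, 5, 7}.

0, 2, 4, 5, 7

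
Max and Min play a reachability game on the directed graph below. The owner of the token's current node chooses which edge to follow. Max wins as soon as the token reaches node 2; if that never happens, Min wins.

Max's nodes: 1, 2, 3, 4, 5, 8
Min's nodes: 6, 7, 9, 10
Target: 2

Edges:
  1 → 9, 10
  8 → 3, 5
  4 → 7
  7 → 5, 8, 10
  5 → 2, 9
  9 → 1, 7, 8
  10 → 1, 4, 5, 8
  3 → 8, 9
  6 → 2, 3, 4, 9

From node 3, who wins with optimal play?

Max

A0 = {2}
A1: add {5} — 5 (Max) has 5→2.
A2: add {8} — 8 (Max) has 8→5.
A3: add {3} — 3 (Max) has 3→8.
A4 = A3; e.g. 1 (Max) has no edge into A3. Fixed point.
3 ∈ A3, so Max can force the target.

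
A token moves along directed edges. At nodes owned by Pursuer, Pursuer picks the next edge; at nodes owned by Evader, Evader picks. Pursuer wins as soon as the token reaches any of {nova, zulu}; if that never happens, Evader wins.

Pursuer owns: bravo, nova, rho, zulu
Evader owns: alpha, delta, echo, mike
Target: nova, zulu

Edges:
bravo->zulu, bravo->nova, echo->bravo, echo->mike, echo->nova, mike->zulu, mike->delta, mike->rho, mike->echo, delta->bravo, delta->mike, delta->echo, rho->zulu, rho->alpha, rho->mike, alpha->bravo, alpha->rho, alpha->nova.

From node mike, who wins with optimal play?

A0 = {nova, zulu}
A1: add {bravo, rho} — bravo (Pursuer) has bravo→zulu; rho (Pursuer) has rho→zulu.
A2: add {alpha} — alpha (Evader): all of {bravo, rho, nova} already in.
A3 = A2; e.g. delta (Evader) can still go to mike. Fixed point.
mike never enters the attractor, so Evader can avoid the target forever.

Evader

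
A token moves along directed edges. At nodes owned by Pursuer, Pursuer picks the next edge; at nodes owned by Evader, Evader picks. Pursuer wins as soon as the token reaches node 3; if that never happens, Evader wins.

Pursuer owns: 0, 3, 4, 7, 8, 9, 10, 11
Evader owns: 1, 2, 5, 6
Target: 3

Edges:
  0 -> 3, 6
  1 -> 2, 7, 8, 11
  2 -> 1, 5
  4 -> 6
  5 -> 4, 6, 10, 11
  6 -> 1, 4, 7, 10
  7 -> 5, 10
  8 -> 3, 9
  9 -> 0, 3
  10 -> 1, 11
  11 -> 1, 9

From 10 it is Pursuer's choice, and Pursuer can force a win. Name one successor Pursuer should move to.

A0 = {3}
A1: add {0, 8, 9} — 0 (Pursuer) has 0→3; 8 (Pursuer) has 8→3; 9 (Pursuer) has 9→3.
A2: add {11} — 11 (Pursuer) has 11→9.
A3: add {10} — 10 (Pursuer) has 10→11.
A4: add {7} — 7 (Pursuer) has 7→10.
A5 = A4; e.g. 1 (Evader) can still go to 2. Fixed point.
From 10, successor 11 is in the attractor (rank 2); the other successor 1 is not.

11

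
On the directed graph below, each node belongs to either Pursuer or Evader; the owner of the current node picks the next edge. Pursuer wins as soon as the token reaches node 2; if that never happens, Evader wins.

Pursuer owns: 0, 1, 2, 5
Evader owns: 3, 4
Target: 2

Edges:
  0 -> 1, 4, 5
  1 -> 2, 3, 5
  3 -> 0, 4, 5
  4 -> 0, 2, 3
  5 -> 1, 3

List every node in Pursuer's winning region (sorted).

0, 1, 2, 5

A0 = {2}
A1: add {1} — 1 (Pursuer) has 1→2.
A2: add {0, 5} — 0 (Pursuer) has 0→1; 5 (Pursuer) has 5→1.
A3 = A2; e.g. 3 (Evader) can still go to 4. Fixed point.
Pursuer's winning region = {0, 1, 2, 5}.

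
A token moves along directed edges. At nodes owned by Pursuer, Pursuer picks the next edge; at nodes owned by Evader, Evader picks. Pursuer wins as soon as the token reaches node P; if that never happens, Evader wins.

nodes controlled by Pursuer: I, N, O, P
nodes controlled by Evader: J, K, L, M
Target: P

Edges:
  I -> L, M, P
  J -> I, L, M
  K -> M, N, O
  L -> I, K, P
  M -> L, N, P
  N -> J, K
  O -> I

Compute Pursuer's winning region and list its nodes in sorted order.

A0 = {P}
A1: add {I} — I (Pursuer) has I→P.
A2: add {O} — O (Pursuer) has O→I.
A3 = A2; e.g. J (Evader) can still go to L. Fixed point.
Pursuer's winning region = {I, O, P}.

I, O, P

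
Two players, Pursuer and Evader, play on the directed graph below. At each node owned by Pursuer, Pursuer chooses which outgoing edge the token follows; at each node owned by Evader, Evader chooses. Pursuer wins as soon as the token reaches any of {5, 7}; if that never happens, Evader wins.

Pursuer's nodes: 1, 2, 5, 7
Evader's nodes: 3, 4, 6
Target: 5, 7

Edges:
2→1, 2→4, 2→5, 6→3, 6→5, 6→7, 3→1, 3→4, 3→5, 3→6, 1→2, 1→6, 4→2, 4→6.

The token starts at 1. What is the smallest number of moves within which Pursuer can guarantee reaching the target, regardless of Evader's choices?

2

A0 = {5, 7}
A1: add {2} — 2 (Pursuer) has 2→5.
A2: add {1} — 1 (Pursuer) has 1→2.
A3 = A2; e.g. 3 (Evader) can still go to 4. Fixed point.
1 enters the attractor at level 2, so Pursuer can force the target in 2 moves from there.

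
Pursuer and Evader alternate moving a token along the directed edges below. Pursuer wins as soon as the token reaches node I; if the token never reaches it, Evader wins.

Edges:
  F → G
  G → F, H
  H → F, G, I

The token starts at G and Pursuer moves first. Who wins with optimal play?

Evader

Track states (vertex, player-to-move).
A0 = {(I,Pursuer), (I,Evader)}
A1: add {(H,Pursuer)}.
A2 = A1; e.g. (F,Pursuer) stays out. (G,Pursuer) never enters ⇒ Evader avoids the target.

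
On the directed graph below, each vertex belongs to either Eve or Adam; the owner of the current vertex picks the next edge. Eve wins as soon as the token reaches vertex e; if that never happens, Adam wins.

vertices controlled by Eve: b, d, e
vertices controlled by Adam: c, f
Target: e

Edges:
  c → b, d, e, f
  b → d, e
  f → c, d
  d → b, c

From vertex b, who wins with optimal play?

Eve

A0 = {e}
A1: add {b} — b (Eve) has b→e.
b ∈ A1, so Eve can force the target.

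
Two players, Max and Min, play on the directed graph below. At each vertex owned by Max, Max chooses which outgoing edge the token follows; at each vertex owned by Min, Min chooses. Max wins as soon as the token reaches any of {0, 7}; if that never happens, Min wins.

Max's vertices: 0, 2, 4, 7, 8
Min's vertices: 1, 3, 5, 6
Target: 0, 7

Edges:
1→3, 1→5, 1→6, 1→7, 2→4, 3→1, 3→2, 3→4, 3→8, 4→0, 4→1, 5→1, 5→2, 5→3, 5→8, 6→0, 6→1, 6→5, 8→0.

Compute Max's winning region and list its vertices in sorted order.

A0 = {0, 7}
A1: add {4, 8} — 4 (Max) has 4→0; 8 (Max) has 8→0.
A2: add {2} — 2 (Max) has 2→4.
A3 = A2; e.g. 1 (Min) can still go to 3. Fixed point.
Max's winning region = {0, 2, 4, 7, 8}.

0, 2, 4, 7, 8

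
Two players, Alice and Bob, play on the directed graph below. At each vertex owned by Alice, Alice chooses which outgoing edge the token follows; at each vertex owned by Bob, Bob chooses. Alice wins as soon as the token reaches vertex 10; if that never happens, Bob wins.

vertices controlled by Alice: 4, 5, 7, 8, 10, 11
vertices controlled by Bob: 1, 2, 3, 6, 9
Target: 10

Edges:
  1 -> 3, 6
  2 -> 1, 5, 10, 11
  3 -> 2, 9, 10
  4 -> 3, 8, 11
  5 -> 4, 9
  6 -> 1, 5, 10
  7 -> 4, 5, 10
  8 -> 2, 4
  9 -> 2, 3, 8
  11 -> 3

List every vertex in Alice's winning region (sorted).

A0 = {10}
A1: add {7} — 7 (Alice) has 7→10.
A2 = A1; e.g. 1 (Bob) can still go to 3. Fixed point.
Alice's winning region = {7, 10}.

7, 10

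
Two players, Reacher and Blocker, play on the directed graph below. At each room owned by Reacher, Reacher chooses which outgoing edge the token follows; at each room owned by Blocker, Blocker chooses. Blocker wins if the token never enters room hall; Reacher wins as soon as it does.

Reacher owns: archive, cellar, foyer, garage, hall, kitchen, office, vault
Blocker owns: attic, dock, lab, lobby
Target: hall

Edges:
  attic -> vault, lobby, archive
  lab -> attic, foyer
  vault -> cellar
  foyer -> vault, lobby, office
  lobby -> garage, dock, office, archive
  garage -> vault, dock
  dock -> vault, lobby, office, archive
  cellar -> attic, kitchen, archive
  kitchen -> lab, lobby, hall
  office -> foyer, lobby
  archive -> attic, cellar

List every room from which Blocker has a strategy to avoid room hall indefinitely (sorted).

attic, dock, lab, lobby

A0 = {hall}
A1: add {kitchen} — kitchen (Reacher) has kitchen→hall.
A2: add {cellar} — cellar (Reacher) has cellar→kitchen.
A3: add {archive, vault} — vault (Reacher) has vault→cellar; archive (Reacher) has archive→cellar.
A4: add {foyer, garage} — foyer (Reacher) has foyer→vault; garage (Reacher) has garage→vault.
A5: add {office} — office (Reacher) has office→foyer.
A6 = A5; e.g. attic (Blocker) can still go to lobby. Fixed point.
Reacher's attractor = {archive, cellar, foyer, garage, hall, kitchen, office, vault}; Blocker avoids the target exactly from the complement.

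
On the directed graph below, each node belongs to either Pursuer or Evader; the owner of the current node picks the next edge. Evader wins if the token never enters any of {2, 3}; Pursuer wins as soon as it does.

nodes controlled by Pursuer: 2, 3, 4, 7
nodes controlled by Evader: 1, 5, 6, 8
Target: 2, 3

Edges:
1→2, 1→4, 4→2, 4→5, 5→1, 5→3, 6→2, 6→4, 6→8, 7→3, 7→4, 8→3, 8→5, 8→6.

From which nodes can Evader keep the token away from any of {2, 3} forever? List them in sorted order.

A0 = {2, 3}
A1: add {4, 7} — 4 (Pursuer) has 4→2; 7 (Pursuer) has 7→3.
A2: add {1} — 1 (Evader): all of {2, 4} already in.
A3: add {5} — 5 (Evader): all of {1, 3} already in.
A4 = A3; e.g. 6 (Evader) can still go to 8. Fixed point.
Pursuer's attractor = {1, 2, 3, 4, 5, 7}; Evader avoids the target exactly from the complement.

6, 8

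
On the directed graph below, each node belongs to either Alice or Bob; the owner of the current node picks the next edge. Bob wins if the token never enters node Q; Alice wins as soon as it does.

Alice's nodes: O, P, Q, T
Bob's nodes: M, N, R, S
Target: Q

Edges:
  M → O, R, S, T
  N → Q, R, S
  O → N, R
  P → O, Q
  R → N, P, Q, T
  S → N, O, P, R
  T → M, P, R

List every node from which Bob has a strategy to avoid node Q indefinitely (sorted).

A0 = {Q}
A1: add {P} — P (Alice) has P→Q.
A2: add {T} — T (Alice) has T→P.
A3 = A2; e.g. M (Bob) can still go to O. Fixed point.
Alice's attractor = {P, Q, T}; Bob avoids the target exactly from the complement.

M, N, O, R, S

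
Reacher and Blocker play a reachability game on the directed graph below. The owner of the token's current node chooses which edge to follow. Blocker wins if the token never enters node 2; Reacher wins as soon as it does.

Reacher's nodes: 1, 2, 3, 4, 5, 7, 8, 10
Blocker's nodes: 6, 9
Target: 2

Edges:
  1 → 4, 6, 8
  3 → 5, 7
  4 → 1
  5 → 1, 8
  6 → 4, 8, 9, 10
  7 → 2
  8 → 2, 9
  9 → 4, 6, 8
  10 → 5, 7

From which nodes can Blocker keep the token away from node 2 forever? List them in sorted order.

6, 9

A0 = {2}
A1: add {7, 8} — 7 (Reacher) has 7→2; 8 (Reacher) has 8→2.
A2: add {1, 3, 5, 10} — 1 (Reacher) has 1→8; 3 (Reacher) has 3→7; 5 (Reacher) has 5→8; 10 (Reacher) has 10→7.
A3: add {4} — 4 (Reacher) has 4→1.
A4 = A3; e.g. 6 (Blocker) can still go to 9. Fixed point.
Reacher's attractor = {1, 2, 3, 4, 5, 7, 8, 10}; Blocker avoids the target exactly from the complement.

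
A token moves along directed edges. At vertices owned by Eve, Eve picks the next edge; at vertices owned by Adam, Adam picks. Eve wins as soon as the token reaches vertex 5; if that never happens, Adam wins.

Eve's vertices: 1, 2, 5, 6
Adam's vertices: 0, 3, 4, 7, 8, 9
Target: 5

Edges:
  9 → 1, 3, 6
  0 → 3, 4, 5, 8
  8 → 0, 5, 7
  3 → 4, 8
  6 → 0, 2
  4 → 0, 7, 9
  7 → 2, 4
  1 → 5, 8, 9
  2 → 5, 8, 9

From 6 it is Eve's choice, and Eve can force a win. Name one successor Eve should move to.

2

A0 = {5}
A1: add {1, 2} — 1 (Eve) has 1→5; 2 (Eve) has 2→5.
A2: add {6} — 6 (Eve) has 6→2.
A3 = A2; e.g. 0 (Adam) can still go to 3. Fixed point.
From 6, successor 2 is in the attractor (rank 1); the other successor 0 is not.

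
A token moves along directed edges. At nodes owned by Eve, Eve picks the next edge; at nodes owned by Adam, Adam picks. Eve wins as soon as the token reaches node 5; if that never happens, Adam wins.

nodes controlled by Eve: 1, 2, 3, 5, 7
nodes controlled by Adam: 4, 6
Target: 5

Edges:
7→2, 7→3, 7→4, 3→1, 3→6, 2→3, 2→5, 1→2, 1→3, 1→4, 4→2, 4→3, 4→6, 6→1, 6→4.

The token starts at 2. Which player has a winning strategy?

Eve

A0 = {5}
A1: add {2} — 2 (Eve) has 2→5.
2 ∈ A1, so Eve can force the target.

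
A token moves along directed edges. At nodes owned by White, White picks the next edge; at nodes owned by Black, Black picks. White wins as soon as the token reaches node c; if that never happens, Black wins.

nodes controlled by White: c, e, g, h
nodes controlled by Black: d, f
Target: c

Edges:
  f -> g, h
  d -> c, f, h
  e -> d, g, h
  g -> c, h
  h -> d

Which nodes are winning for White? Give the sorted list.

c, e, g

A0 = {c}
A1: add {g} — g (White) has g→c.
A2: add {e} — e (White) has e→g.
A3 = A2; e.g. d (Black) can still go to f. Fixed point.
White's winning region = {c, e, g}.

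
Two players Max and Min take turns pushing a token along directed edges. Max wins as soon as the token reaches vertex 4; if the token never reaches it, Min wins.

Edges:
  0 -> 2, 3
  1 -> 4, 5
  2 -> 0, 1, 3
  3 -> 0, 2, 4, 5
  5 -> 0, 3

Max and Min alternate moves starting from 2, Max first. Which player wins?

Track states (vertex, player-to-move).
A0 = {(4,Max), (4,Min)}
A1: add {(1,Max), (3,Max)}.
A2 = A1; e.g. (0,Max) stays out. (2,Max) never enters ⇒ Min avoids the target.

Min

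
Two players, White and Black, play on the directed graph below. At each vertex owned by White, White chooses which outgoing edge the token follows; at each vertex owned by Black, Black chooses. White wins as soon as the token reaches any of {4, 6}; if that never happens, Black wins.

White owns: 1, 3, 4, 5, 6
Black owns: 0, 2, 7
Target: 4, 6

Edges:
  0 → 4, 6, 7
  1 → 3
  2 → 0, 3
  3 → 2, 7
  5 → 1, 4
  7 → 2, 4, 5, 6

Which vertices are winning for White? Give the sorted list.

A0 = {4, 6}
A1: add {5} — 5 (White) has 5→4.
A2 = A1; e.g. 0 (Black) can still go to 7. Fixed point.
White's winning region = {4, 5, 6}.

4, 5, 6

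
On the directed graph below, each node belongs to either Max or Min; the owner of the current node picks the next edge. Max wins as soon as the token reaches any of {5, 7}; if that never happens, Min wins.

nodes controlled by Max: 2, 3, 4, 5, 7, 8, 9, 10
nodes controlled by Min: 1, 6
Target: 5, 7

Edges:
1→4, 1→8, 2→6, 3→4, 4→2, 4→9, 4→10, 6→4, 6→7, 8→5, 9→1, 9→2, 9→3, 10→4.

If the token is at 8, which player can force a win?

A0 = {5, 7}
A1: add {8} — 8 (Max) has 8→5.
A2 = A1; e.g. 1 (Min) can still go to 4. Fixed point.
8 ∈ A1, so Max can force the target.

Max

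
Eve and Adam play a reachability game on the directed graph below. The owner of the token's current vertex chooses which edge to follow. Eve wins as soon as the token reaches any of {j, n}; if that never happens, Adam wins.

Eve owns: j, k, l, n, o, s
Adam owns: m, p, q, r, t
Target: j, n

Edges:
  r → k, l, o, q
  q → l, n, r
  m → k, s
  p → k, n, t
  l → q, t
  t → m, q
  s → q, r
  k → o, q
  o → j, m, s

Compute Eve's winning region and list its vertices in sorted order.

j, k, n, o

A0 = {j, n}
A1: add {o} — o (Eve) has o→j.
A2: add {k} — k (Eve) has k→o.
A3 = A2; e.g. l (Eve) has no edge into A2. Fixed point.
Eve's winning region = {j, k, n, o}.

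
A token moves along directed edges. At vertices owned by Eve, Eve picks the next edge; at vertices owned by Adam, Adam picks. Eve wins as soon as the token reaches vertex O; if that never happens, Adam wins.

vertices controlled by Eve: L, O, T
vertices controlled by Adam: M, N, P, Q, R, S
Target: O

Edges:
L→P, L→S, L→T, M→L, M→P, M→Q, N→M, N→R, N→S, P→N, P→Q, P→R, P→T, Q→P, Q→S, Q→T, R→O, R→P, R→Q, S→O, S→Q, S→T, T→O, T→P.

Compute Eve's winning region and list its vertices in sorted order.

A0 = {O}
A1: add {T} — T (Eve) has T→O.
A2: add {L} — L (Eve) has L→T.
A3 = A2; e.g. M (Adam) can still go to P. Fixed point.
Eve's winning region = {L, O, T}.

L, O, T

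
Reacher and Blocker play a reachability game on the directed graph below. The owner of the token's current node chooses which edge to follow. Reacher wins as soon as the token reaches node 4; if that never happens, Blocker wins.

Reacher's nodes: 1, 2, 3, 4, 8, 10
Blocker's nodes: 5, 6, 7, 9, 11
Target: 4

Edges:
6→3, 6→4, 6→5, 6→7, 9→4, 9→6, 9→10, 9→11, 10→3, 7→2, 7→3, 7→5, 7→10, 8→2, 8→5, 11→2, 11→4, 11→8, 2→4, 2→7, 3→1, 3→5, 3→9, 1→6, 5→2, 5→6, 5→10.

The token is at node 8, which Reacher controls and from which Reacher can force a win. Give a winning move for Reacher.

2

A0 = {4}
A1: add {2} — 2 (Reacher) has 2→4.
A2: add {8} — 8 (Reacher) has 8→2.
A3: add {11} — 11 (Blocker): all of {2, 4, 8} already in.
A4 = A3; e.g. 1 (Reacher) has no edge into A3. Fixed point.
From 8, successor 2 is in the attractor (rank 1); the other successor 5 is not.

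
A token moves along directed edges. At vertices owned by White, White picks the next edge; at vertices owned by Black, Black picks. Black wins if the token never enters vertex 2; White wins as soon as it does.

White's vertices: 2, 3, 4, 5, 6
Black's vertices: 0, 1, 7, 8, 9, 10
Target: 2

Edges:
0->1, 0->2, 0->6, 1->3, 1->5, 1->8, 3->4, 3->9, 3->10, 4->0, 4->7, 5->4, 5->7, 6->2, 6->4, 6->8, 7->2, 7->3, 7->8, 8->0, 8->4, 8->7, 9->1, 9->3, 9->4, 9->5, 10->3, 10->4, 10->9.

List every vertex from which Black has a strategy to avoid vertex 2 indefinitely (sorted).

0, 1, 3, 4, 5, 7, 8, 9, 10

A0 = {2}
A1: add {6} — 6 (White) has 6→2.
A2 = A1; e.g. 0 (Black) can still go to 1. Fixed point.
White's attractor = {2, 6}; Black avoids the target exactly from the complement.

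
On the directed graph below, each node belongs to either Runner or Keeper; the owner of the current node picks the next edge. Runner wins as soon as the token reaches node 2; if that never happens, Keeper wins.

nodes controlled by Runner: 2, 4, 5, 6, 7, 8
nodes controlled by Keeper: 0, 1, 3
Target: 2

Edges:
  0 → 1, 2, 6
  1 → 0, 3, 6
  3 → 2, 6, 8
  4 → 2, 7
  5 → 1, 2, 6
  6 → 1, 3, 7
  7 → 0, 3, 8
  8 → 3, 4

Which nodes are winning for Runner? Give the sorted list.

2, 3, 4, 5, 6, 7, 8

A0 = {2}
A1: add {4, 5} — 4 (Runner) has 4→2; 5 (Runner) has 5→2.
A2: add {8} — 8 (Runner) has 8→4.
A3: add {7} — 7 (Runner) has 7→8.
A4: add {6} — 6 (Runner) has 6→7.
A5: add {3} — 3 (Keeper): all of {2, 6, 8} already in.
A6 = A5; e.g. 0 (Keeper) can still go to 1. Fixed point.
Runner's winning region = {2, 3, 4, 5, 6, 7, 8}.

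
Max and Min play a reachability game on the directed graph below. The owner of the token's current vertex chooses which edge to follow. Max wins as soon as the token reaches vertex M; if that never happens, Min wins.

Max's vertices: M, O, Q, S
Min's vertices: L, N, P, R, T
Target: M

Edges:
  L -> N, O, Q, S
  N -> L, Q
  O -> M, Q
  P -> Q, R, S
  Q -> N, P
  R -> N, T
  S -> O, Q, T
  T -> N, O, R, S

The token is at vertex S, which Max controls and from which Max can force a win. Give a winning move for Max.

A0 = {M}
A1: add {O} — O (Max) has O→M.
A2: add {S} — S (Max) has S→O.
A3 = A2; e.g. L (Min) can still go to N. Fixed point.
From S, successor O is in the attractor (rank 1); the other successors Q, T are not.

O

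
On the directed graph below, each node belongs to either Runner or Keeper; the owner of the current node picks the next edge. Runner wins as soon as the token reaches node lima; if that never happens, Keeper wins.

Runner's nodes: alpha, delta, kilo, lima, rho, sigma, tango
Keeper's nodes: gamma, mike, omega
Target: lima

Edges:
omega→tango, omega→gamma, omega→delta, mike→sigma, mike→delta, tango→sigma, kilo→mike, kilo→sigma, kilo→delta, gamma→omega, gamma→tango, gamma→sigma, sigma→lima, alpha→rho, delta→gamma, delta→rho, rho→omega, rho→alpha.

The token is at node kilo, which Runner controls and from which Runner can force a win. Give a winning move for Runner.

sigma

A0 = {lima}
A1: add {sigma} — sigma (Runner) has sigma→lima.
A2: add {kilo, tango} — tango (Runner) has tango→sigma; kilo (Runner) has kilo→sigma.
A3 = A2; e.g. omega (Keeper) can still go to gamma. Fixed point.
From kilo, successor sigma is in the attractor (rank 1); the other successors delta, mike are not.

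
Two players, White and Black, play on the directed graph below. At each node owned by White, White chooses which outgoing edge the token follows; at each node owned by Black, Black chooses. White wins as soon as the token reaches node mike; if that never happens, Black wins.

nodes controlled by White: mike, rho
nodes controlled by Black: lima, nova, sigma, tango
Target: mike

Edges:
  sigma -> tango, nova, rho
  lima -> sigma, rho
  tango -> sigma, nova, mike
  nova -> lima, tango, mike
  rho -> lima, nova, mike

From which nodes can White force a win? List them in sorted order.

A0 = {mike}
A1: add {rho} — rho (White) has rho→mike.
A2 = A1; e.g. sigma (Black) can still go to tango. Fixed point.
White's winning region = {mike, rho}.

mike, rho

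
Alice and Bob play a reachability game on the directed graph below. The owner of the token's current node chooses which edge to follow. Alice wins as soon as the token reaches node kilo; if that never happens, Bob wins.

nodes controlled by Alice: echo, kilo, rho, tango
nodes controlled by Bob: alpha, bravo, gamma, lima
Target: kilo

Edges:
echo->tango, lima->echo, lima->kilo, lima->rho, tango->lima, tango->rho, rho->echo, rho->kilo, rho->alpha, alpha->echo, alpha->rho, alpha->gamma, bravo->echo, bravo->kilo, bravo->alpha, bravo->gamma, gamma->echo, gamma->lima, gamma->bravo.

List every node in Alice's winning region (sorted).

echo, kilo, lima, rho, tango

A0 = {kilo}
A1: add {rho} — rho (Alice) has rho→kilo.
A2: add {tango} — tango (Alice) has tango→rho.
A3: add {echo} — echo (Alice) has echo→tango.
A4: add {lima} — lima (Bob): all of {echo, kilo, rho} already in.
A5 = A4; e.g. alpha (Bob) can still go to gamma. Fixed point.
Alice's winning region = {echo, kilo, lima, rho, tango}.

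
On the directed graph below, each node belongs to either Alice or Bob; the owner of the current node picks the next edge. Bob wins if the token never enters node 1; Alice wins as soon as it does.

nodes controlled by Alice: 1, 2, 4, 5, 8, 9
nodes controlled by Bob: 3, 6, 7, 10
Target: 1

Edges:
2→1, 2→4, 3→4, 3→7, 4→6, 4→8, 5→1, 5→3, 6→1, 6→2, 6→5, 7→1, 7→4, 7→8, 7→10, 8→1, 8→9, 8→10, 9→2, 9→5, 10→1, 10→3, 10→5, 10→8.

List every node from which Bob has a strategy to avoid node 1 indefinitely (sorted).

3, 7, 10

A0 = {1}
A1: add {2, 5, 8} — 2 (Alice) has 2→1; 5 (Alice) has 5→1; 8 (Alice) has 8→1.
A2: add {4, 6, 9} — 4 (Alice) has 4→8; 6 (Bob): all of {1, 2, 5} already in; 9 (Alice) has 9→2.
A3 = A2; e.g. 3 (Bob) can still go to 7. Fixed point.
Alice's attractor = {1, 2, 4, 5, 6, 8, 9}; Bob avoids the target exactly from the complement.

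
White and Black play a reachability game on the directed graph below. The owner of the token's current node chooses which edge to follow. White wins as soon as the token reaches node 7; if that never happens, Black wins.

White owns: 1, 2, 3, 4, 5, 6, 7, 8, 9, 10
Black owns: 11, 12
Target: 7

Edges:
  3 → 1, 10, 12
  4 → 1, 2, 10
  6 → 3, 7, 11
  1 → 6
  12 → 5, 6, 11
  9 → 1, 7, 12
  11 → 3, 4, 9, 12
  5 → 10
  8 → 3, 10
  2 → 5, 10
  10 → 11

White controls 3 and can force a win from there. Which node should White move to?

A0 = {7}
A1: add {6, 9} — 6 (White) has 6→7; 9 (White) has 9→7.
A2: add {1} — 1 (White) has 1→6.
A3: add {3, 4} — 3 (White) has 3→1; 4 (White) has 4→1.
A4: add {8} — 8 (White) has 8→3.
A5 = A4; e.g. 2 (White) has no edge into A4. Fixed point.
From 3, successor 1 is in the attractor (rank 2); the other successors 10, 12 are not.

1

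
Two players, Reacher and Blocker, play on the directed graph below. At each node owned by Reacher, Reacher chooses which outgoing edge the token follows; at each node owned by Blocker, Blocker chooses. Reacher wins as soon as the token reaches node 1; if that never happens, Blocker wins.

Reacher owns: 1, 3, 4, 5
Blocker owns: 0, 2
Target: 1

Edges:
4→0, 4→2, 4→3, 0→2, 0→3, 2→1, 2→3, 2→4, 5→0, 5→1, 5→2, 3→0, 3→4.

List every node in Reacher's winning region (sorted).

1, 5

A0 = {1}
A1: add {5} — 5 (Reacher) has 5→1.
A2 = A1; e.g. 0 (Blocker) can still go to 2. Fixed point.
Reacher's winning region = {1, 5}.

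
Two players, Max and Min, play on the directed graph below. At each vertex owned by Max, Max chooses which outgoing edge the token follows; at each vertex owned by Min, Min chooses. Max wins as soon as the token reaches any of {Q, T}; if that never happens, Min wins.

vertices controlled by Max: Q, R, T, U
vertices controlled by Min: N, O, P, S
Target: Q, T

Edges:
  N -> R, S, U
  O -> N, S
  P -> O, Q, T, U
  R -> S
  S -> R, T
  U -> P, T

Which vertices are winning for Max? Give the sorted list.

Q, T, U

A0 = {Q, T}
A1: add {U} — U (Max) has U→T.
A2 = A1; e.g. N (Min) can still go to R. Fixed point.
Max's winning region = {Q, T, U}.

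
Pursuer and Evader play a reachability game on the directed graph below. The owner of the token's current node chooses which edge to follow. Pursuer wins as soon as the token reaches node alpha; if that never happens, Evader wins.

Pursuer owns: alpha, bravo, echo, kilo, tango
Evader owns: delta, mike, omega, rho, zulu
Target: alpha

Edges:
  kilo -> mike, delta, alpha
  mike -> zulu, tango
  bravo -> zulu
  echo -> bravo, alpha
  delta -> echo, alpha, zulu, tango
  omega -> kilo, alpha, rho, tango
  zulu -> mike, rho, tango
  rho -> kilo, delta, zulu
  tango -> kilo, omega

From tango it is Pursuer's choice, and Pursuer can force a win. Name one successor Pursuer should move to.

A0 = {alpha}
A1: add {echo, kilo} — kilo (Pursuer) has kilo→alpha; echo (Pursuer) has echo→alpha.
A2: add {tango} — tango (Pursuer) has tango→kilo.
A3 = A2; e.g. mike (Evader) can still go to zulu. Fixed point.
From tango, successor kilo is in the attractor (rank 1); the other successor omega is not.

kilo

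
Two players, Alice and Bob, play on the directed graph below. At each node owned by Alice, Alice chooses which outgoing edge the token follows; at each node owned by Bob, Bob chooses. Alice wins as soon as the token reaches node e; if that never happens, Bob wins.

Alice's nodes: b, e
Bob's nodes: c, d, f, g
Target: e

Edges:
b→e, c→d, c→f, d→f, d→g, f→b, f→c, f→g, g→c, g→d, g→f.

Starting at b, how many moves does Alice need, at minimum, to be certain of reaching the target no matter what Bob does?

1

A0 = {e}
A1: add {b} — b (Alice) has b→e.
A2 = A1; e.g. c (Bob) can still go to d. Fixed point.
b enters the attractor at level 1, so Alice can force the target in 1 move from there.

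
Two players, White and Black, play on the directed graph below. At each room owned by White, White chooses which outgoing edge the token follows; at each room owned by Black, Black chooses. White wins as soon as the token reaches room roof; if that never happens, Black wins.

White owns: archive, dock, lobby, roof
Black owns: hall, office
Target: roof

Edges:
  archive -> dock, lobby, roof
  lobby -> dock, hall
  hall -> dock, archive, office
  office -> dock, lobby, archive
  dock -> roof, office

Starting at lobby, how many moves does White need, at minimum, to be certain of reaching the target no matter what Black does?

A0 = {roof}
A1: add {archive, dock} — dock (White) has dock→roof; archive (White) has archive→roof.
A2: add {lobby} — lobby (White) has lobby→dock.
lobby enters the attractor at level 2, so White can force the target in 2 moves from there.

2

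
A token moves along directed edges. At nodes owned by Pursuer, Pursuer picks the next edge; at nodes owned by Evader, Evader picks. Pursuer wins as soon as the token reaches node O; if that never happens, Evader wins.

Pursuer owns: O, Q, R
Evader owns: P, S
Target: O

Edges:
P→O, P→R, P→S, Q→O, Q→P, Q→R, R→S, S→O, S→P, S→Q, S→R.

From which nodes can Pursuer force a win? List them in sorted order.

A0 = {O}
A1: add {Q} — Q (Pursuer) has Q→O.
A2 = A1; e.g. P (Evader) can still go to R. Fixed point.
Pursuer's winning region = {O, Q}.

O, Q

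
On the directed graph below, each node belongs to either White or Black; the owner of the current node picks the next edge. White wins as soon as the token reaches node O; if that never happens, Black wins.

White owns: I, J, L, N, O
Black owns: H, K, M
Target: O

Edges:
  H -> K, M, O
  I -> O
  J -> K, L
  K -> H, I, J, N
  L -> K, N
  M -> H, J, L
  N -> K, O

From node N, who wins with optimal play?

White

A0 = {O}
A1: add {I, N} — I (White) has I→O; N (White) has N→O.
N ∈ A1, so White can force the target.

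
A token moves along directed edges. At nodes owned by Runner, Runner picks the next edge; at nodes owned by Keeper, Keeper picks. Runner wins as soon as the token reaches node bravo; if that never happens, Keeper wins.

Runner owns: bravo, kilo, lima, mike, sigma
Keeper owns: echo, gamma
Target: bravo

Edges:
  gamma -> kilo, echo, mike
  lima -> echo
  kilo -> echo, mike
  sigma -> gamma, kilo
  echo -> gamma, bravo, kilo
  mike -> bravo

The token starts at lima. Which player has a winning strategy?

A0 = {bravo}
A1: add {mike} — mike (Runner) has mike→bravo.
A2: add {kilo} — kilo (Runner) has kilo→mike.
A3: add {sigma} — sigma (Runner) has sigma→kilo.
A4 = A3; e.g. gamma (Keeper) can still go to echo. Fixed point.
lima never enters the attractor, so Keeper can avoid the target forever.

Keeper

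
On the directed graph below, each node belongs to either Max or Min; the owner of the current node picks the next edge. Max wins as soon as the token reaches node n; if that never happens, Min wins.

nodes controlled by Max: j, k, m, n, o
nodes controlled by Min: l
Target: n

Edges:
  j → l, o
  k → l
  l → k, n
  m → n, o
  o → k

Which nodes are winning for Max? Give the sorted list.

A0 = {n}
A1: add {m} — m (Max) has m→n.
A2 = A1; e.g. j (Max) has no edge into A1. Fixed point.
Max's winning region = {m, n}.

m, n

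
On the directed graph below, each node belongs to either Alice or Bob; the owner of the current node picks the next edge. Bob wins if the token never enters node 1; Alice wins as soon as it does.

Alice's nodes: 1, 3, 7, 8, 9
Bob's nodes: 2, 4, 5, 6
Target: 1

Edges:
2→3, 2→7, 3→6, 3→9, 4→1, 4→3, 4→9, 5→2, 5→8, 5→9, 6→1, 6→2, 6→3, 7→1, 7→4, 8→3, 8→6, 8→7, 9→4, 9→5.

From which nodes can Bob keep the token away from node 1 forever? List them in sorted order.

2, 3, 4, 5, 6, 9

A0 = {1}
A1: add {7} — 7 (Alice) has 7→1.
A2: add {8} — 8 (Alice) has 8→7.
A3 = A2; e.g. 2 (Bob) can still go to 3. Fixed point.
Alice's attractor = {1, 7, 8}; Bob avoids the target exactly from the complement.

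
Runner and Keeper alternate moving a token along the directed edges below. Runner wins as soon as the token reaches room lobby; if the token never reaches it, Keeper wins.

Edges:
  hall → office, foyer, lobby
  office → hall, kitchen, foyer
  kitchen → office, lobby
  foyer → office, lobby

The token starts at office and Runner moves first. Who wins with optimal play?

Keeper

Track states (vertex, player-to-move).
A0 = {(lobby,Runner), (lobby,Keeper)}
A1: add {(hall,Runner), (kitchen,Runner), (foyer,Runner)}.
A2: add {(office,Keeper)}.
A3 = A2; e.g. (hall,Keeper) stays out. (office,Runner) never enters ⇒ Keeper avoids the target.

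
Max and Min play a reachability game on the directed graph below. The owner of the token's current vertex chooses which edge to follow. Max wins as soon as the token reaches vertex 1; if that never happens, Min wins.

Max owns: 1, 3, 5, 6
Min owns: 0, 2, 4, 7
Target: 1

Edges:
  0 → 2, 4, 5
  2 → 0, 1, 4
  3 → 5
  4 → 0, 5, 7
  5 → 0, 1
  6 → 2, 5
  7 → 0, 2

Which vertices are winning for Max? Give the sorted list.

1, 3, 5, 6

A0 = {1}
A1: add {5} — 5 (Max) has 5→1.
A2: add {3, 6} — 3 (Max) has 3→5; 6 (Max) has 6→5.
A3 = A2; e.g. 0 (Min) can still go to 2. Fixed point.
Max's winning region = {1, 3, 5, 6}.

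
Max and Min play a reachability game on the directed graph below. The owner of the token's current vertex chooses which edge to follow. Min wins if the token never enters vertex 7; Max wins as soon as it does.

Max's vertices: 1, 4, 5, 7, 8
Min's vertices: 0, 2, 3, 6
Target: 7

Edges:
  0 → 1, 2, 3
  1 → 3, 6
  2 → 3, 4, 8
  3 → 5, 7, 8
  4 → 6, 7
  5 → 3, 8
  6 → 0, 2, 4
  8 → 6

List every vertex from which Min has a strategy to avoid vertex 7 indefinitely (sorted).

A0 = {7}
A1: add {4} — 4 (Max) has 4→7.
A2 = A1; e.g. 0 (Min) can still go to 1. Fixed point.
Max's attractor = {4, 7}; Min avoids the target exactly from the complement.

0, 1, 2, 3, 5, 6, 8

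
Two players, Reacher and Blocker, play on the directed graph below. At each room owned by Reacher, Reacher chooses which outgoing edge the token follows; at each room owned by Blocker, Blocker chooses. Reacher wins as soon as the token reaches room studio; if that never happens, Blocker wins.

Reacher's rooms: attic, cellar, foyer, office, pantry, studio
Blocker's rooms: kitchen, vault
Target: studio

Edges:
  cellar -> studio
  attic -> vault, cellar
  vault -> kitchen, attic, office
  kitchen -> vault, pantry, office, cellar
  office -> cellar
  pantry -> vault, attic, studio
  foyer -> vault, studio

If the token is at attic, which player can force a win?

A0 = {studio}
A1: add {cellar, foyer, pantry} — foyer (Reacher) has foyer→studio; pantry (Reacher) has pantry→studio; cellar (Reacher) has cellar→studio.
A2: add {attic, office} — attic (Reacher) has attic→cellar; office (Reacher) has office→cellar.
A3 = A2; e.g. vault (Blocker) can still go to kitchen. Fixed point.
attic ∈ A2, so Reacher can force the target.

Reacher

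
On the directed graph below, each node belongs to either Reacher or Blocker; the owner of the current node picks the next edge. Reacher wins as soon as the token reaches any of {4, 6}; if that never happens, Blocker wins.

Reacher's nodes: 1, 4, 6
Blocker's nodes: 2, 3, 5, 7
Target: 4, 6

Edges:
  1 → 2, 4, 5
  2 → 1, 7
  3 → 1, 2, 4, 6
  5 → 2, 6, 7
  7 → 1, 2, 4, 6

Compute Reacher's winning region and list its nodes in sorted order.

1, 4, 6

A0 = {4, 6}
A1: add {1} — 1 (Reacher) has 1→4.
A2 = A1; e.g. 2 (Blocker) can still go to 7. Fixed point.
Reacher's winning region = {1, 4, 6}.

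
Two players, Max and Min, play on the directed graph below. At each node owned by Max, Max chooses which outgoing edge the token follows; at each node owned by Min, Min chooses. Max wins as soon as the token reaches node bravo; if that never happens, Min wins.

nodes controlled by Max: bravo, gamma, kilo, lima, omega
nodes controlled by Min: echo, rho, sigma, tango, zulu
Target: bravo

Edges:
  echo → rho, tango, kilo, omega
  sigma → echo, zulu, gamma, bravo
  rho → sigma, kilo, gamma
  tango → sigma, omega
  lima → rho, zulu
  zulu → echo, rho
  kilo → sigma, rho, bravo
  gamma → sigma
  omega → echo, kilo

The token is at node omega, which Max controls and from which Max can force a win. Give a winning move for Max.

A0 = {bravo}
A1: add {kilo} — kilo (Max) has kilo→bravo.
A2: add {omega} — omega (Max) has omega→kilo.
A3 = A2; e.g. echo (Min) can still go to rho. Fixed point.
From omega, successor kilo is in the attractor (rank 1); the other successor echo is not.

kilo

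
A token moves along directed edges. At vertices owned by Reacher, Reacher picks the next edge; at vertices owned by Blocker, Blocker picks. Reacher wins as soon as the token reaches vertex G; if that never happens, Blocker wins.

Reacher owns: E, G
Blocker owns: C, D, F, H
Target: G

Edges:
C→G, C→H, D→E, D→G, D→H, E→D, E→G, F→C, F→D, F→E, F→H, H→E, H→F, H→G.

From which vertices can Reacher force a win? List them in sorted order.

E, G

A0 = {G}
A1: add {E} — E (Reacher) has E→G.
A2 = A1; e.g. C (Blocker) can still go to H. Fixed point.
Reacher's winning region = {E, G}.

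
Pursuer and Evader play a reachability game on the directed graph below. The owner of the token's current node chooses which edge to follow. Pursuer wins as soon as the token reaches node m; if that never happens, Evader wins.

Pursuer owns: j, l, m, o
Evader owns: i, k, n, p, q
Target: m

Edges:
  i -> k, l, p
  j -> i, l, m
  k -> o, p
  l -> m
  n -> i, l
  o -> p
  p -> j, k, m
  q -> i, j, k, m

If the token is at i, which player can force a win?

A0 = {m}
A1: add {j, l} — j (Pursuer) has j→m; l (Pursuer) has l→m.
A2 = A1; e.g. i (Evader) can still go to k. Fixed point.
i never enters the attractor, so Evader can avoid the target forever.

Evader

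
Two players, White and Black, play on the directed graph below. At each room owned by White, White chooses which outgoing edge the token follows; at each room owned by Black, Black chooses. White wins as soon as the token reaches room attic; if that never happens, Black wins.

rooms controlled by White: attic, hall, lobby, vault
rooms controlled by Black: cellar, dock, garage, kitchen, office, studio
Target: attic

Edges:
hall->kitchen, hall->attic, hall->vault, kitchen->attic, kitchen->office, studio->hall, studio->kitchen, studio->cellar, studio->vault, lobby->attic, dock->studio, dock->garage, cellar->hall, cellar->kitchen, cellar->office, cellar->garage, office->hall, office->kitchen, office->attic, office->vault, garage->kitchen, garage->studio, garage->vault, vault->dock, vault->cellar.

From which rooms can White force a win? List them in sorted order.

attic, hall, lobby

A0 = {attic}
A1: add {hall, lobby} — hall (White) has hall→attic; lobby (White) has lobby→attic.
A2 = A1; e.g. kitchen (Black) can still go to office. Fixed point.
White's winning region = {attic, hall, lobby}.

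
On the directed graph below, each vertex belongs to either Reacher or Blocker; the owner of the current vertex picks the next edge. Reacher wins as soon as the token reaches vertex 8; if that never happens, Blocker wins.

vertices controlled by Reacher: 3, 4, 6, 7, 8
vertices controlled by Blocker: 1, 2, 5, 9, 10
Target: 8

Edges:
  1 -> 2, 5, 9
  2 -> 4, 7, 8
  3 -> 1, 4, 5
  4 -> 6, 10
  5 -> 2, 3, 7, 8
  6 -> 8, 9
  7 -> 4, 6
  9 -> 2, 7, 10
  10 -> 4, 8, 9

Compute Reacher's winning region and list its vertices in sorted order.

A0 = {8}
A1: add {6} — 6 (Reacher) has 6→8.
A2: add {4, 7} — 4 (Reacher) has 4→6; 7 (Reacher) has 7→6.
A3: add {2, 3} — 2 (Blocker): all of {4, 7, 8} already in; 3 (Reacher) has 3→4.
A4: add {5} — 5 (Blocker): all of {2, 3, 7, 8} already in.
A5 = A4; e.g. 1 (Blocker) can still go to 9. Fixed point.
Reacher's winning region = {2, 3, 4, 5, 6, 7, 8}.

2, 3, 4, 5, 6, 7, 8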